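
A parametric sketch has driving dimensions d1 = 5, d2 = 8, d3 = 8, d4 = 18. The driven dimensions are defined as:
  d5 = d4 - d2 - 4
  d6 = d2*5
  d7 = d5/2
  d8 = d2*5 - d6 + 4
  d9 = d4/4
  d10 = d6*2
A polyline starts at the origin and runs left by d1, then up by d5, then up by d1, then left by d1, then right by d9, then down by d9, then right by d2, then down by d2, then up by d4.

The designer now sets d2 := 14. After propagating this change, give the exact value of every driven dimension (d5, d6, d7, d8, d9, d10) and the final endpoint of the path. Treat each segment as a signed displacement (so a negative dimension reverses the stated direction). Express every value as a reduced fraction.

d5 = 0
d6 = 70
d7 = 0
d8 = 4
d9 = 9/2
d10 = 140
endpoint = (17/2, 9/2)

Apply edit: d2 := 14
  d5 = d4 - d2 - 4 = 0
  d6 = d2*5 = 70
  d7 = d5/2 = 0
  d8 = d2*5 - d6 + 4 = 4
  d9 = d4/4 = 9/2
  d10 = d6*2 = 140
Walk from origin (0, 0):
  seg 1: left by d1 = 5 → (-5, 0)
  seg 2: up by d5 = 0 → (-5, 0)
  seg 3: up by d1 = 5 → (-5, 5)
  seg 4: left by d1 = 5 → (-10, 5)
  seg 5: right by d9 = 9/2 → (-11/2, 5)
  seg 6: down by d9 = 9/2 → (-11/2, 1/2)
  seg 7: right by d2 = 14 → (17/2, 1/2)
  seg 8: down by d2 = 14 → (17/2, -27/2)
  seg 9: up by d4 = 18 → (17/2, 9/2)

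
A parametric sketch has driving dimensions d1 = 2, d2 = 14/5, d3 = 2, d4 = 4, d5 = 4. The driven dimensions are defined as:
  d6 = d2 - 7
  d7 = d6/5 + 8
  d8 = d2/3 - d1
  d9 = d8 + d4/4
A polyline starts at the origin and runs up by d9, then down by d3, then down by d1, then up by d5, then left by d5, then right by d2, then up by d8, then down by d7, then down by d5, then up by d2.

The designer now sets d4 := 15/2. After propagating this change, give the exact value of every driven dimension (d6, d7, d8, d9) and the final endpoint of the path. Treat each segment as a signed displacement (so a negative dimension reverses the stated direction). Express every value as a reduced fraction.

d6 = -21/5
d7 = 179/25
d8 = -16/15
d9 = 97/120
endpoint = (-6/5, -5171/600)

Apply edit: d4 := 15/2
  d6 = d2 - 7 = -21/5
  d7 = d6/5 + 8 = 179/25
  d8 = d2/3 - d1 = -16/15
  d9 = d8 + d4/4 = 97/120
Walk from origin (0, 0):
  seg 1: up by d9 = 97/120 → (0, 97/120)
  seg 2: down by d3 = 2 → (0, -143/120)
  seg 3: down by d1 = 2 → (0, -383/120)
  seg 4: up by d5 = 4 → (0, 97/120)
  seg 5: left by d5 = 4 → (-4, 97/120)
  seg 6: right by d2 = 14/5 → (-6/5, 97/120)
  seg 7: up by d8 = -16/15 → (-6/5, -31/120)
  seg 8: down by d7 = 179/25 → (-6/5, -4451/600)
  seg 9: down by d5 = 4 → (-6/5, -6851/600)
  seg 10: up by d2 = 14/5 → (-6/5, -5171/600)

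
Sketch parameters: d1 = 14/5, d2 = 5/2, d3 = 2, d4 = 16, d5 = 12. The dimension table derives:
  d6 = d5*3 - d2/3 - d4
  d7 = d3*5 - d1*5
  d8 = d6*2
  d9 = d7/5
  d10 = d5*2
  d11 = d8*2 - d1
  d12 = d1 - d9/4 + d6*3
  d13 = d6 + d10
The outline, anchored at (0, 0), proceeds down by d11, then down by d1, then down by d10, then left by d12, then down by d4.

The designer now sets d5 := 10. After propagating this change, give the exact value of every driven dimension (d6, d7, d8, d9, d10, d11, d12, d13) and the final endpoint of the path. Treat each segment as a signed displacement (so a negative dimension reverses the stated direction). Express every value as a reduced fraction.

d6 = 79/6
d7 = -4
d8 = 79/3
d9 = -4/5
d10 = 20
d11 = 748/15
d12 = 85/2
d13 = 199/6
endpoint = (-85/2, -266/3)

Apply edit: d5 := 10
  d6 = d5*3 - d2/3 - d4 = 79/6
  d7 = d3*5 - d1*5 = -4
  d8 = d6*2 = 79/3
  d9 = d7/5 = -4/5
  d10 = d5*2 = 20
  d11 = d8*2 - d1 = 748/15
  d12 = d1 - d9/4 + d6*3 = 85/2
  d13 = d6 + d10 = 199/6
Walk from origin (0, 0):
  seg 1: down by d11 = 748/15 → (0, -748/15)
  seg 2: down by d1 = 14/5 → (0, -158/3)
  seg 3: down by d10 = 20 → (0, -218/3)
  seg 4: left by d12 = 85/2 → (-85/2, -218/3)
  seg 5: down by d4 = 16 → (-85/2, -266/3)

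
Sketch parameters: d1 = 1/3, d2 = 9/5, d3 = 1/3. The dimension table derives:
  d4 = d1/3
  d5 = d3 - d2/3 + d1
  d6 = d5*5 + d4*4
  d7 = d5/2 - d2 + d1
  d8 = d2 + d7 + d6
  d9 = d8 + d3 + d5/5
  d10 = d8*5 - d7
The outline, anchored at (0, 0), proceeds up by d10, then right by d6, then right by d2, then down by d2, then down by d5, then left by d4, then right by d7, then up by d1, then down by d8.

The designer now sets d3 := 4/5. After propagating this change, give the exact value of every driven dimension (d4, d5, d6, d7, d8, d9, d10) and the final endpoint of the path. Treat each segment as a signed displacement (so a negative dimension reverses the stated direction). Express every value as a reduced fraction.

Apply edit: d3 := 4/5
  d4 = d1/3 = 1/9
  d5 = d3 - d2/3 + d1 = 8/15
  d6 = d5*5 + d4*4 = 28/9
  d7 = d5/2 - d2 + d1 = -6/5
  d8 = d2 + d7 + d6 = 167/45
  d9 = d8 + d3 + d5/5 = 1039/225
  d10 = d8*5 - d7 = 889/45
Walk from origin (0, 0):
  seg 1: up by d10 = 889/45 → (0, 889/45)
  seg 2: right by d6 = 28/9 → (28/9, 889/45)
  seg 3: right by d2 = 9/5 → (221/45, 889/45)
  seg 4: down by d2 = 9/5 → (221/45, 808/45)
  seg 5: down by d5 = 8/15 → (221/45, 784/45)
  seg 6: left by d4 = 1/9 → (24/5, 784/45)
  seg 7: right by d7 = -6/5 → (18/5, 784/45)
  seg 8: up by d1 = 1/3 → (18/5, 799/45)
  seg 9: down by d8 = 167/45 → (18/5, 632/45)

d4 = 1/9
d5 = 8/15
d6 = 28/9
d7 = -6/5
d8 = 167/45
d9 = 1039/225
d10 = 889/45
endpoint = (18/5, 632/45)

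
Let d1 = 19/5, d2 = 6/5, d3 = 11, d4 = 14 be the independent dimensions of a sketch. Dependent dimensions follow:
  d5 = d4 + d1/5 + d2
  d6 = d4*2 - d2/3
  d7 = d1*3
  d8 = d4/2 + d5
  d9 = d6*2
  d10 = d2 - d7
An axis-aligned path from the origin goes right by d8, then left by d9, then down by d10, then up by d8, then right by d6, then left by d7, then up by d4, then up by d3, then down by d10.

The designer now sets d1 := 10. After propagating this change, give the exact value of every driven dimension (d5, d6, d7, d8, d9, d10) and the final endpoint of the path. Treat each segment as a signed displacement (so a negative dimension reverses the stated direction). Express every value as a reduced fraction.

Apply edit: d1 := 10
  d5 = d4 + d1/5 + d2 = 86/5
  d6 = d4*2 - d2/3 = 138/5
  d7 = d1*3 = 30
  d8 = d4/2 + d5 = 121/5
  d9 = d6*2 = 276/5
  d10 = d2 - d7 = -144/5
Walk from origin (0, 0):
  seg 1: right by d8 = 121/5 → (121/5, 0)
  seg 2: left by d9 = 276/5 → (-31, 0)
  seg 3: down by d10 = -144/5 → (-31, 144/5)
  seg 4: up by d8 = 121/5 → (-31, 53)
  seg 5: right by d6 = 138/5 → (-17/5, 53)
  seg 6: left by d7 = 30 → (-167/5, 53)
  seg 7: up by d4 = 14 → (-167/5, 67)
  seg 8: up by d3 = 11 → (-167/5, 78)
  seg 9: down by d10 = -144/5 → (-167/5, 534/5)

d5 = 86/5
d6 = 138/5
d7 = 30
d8 = 121/5
d9 = 276/5
d10 = -144/5
endpoint = (-167/5, 534/5)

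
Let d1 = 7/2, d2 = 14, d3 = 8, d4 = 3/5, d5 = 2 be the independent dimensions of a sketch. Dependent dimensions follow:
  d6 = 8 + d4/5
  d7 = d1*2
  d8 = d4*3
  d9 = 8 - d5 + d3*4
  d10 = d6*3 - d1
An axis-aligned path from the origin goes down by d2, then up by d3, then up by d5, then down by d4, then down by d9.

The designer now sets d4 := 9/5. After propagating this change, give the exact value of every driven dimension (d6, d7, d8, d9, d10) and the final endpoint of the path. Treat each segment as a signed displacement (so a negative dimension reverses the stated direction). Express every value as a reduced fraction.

Apply edit: d4 := 9/5
  d6 = 8 + d4/5 = 209/25
  d7 = d1*2 = 7
  d8 = d4*3 = 27/5
  d9 = 8 - d5 + d3*4 = 38
  d10 = d6*3 - d1 = 1079/50
Walk from origin (0, 0):
  seg 1: down by d2 = 14 → (0, -14)
  seg 2: up by d3 = 8 → (0, -6)
  seg 3: up by d5 = 2 → (0, -4)
  seg 4: down by d4 = 9/5 → (0, -29/5)
  seg 5: down by d9 = 38 → (0, -219/5)

d6 = 209/25
d7 = 7
d8 = 27/5
d9 = 38
d10 = 1079/50
endpoint = (0, -219/5)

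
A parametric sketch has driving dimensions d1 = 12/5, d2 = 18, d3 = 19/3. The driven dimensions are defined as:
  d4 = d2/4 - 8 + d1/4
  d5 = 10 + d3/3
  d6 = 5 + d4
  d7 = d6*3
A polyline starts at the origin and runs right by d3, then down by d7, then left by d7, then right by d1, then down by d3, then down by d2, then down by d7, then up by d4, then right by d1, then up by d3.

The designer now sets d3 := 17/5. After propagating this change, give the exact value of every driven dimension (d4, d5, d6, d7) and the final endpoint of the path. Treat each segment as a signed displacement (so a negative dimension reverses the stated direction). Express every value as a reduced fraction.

Apply edit: d3 := 17/5
  d4 = d2/4 - 8 + d1/4 = -29/10
  d5 = 10 + d3/3 = 167/15
  d6 = 5 + d4 = 21/10
  d7 = d6*3 = 63/10
Walk from origin (0, 0):
  seg 1: right by d3 = 17/5 → (17/5, 0)
  seg 2: down by d7 = 63/10 → (17/5, -63/10)
  seg 3: left by d7 = 63/10 → (-29/10, -63/10)
  seg 4: right by d1 = 12/5 → (-1/2, -63/10)
  seg 5: down by d3 = 17/5 → (-1/2, -97/10)
  seg 6: down by d2 = 18 → (-1/2, -277/10)
  seg 7: down by d7 = 63/10 → (-1/2, -34)
  seg 8: up by d4 = -29/10 → (-1/2, -369/10)
  seg 9: right by d1 = 12/5 → (19/10, -369/10)
  seg 10: up by d3 = 17/5 → (19/10, -67/2)

d4 = -29/10
d5 = 167/15
d6 = 21/10
d7 = 63/10
endpoint = (19/10, -67/2)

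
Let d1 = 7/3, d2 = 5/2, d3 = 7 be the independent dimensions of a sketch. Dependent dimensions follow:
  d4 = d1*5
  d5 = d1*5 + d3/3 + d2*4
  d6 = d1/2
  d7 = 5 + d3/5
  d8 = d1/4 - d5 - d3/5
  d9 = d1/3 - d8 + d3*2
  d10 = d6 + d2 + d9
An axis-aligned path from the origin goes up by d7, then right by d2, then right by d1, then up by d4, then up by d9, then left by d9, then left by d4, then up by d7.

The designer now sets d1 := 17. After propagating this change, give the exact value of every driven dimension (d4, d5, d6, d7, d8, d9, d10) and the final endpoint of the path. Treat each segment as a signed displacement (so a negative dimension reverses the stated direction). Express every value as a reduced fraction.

d4 = 85
d5 = 292/3
d6 = 17/2
d7 = 32/5
d8 = -5669/60
d9 = 2283/20
d10 = 2503/20
endpoint = (-3593/20, 4239/20)

Apply edit: d1 := 17
  d4 = d1*5 = 85
  d5 = d1*5 + d3/3 + d2*4 = 292/3
  d6 = d1/2 = 17/2
  d7 = 5 + d3/5 = 32/5
  d8 = d1/4 - d5 - d3/5 = -5669/60
  d9 = d1/3 - d8 + d3*2 = 2283/20
  d10 = d6 + d2 + d9 = 2503/20
Walk from origin (0, 0):
  seg 1: up by d7 = 32/5 → (0, 32/5)
  seg 2: right by d2 = 5/2 → (5/2, 32/5)
  seg 3: right by d1 = 17 → (39/2, 32/5)
  seg 4: up by d4 = 85 → (39/2, 457/5)
  seg 5: up by d9 = 2283/20 → (39/2, 4111/20)
  seg 6: left by d9 = 2283/20 → (-1893/20, 4111/20)
  seg 7: left by d4 = 85 → (-3593/20, 4111/20)
  seg 8: up by d7 = 32/5 → (-3593/20, 4239/20)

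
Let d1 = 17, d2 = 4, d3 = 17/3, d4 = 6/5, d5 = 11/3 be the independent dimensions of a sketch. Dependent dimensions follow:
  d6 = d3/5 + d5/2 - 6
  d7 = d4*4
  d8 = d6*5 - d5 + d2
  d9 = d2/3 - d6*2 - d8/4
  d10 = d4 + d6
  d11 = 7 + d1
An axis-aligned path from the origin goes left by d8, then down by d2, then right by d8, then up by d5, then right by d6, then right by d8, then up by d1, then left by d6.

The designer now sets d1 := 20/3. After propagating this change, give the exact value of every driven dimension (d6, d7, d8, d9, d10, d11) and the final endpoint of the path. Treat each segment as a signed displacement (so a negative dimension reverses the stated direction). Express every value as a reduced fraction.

Apply edit: d1 := 20/3
  d6 = d3/5 + d5/2 - 6 = -91/30
  d7 = d4*4 = 24/5
  d8 = d6*5 - d5 + d2 = -89/6
  d9 = d2/3 - d6*2 - d8/4 = 1333/120
  d10 = d4 + d6 = -11/6
  d11 = 7 + d1 = 41/3
Walk from origin (0, 0):
  seg 1: left by d8 = -89/6 → (89/6, 0)
  seg 2: down by d2 = 4 → (89/6, -4)
  seg 3: right by d8 = -89/6 → (0, -4)
  seg 4: up by d5 = 11/3 → (0, -1/3)
  seg 5: right by d6 = -91/30 → (-91/30, -1/3)
  seg 6: right by d8 = -89/6 → (-268/15, -1/3)
  seg 7: up by d1 = 20/3 → (-268/15, 19/3)
  seg 8: left by d6 = -91/30 → (-89/6, 19/3)

d6 = -91/30
d7 = 24/5
d8 = -89/6
d9 = 1333/120
d10 = -11/6
d11 = 41/3
endpoint = (-89/6, 19/3)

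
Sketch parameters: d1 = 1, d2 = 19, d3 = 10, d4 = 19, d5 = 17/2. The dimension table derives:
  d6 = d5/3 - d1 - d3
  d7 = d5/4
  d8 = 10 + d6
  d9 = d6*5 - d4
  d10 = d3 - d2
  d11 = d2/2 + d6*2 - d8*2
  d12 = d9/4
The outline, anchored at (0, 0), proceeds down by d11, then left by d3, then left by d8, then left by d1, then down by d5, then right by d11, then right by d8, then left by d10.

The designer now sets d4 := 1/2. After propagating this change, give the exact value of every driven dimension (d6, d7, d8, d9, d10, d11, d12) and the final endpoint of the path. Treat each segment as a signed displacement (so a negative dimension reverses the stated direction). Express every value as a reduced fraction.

d6 = -49/6
d7 = 17/8
d8 = 11/6
d9 = -124/3
d10 = -9
d11 = -21/2
d12 = -31/3
endpoint = (-25/2, 2)

Apply edit: d4 := 1/2
  d6 = d5/3 - d1 - d3 = -49/6
  d7 = d5/4 = 17/8
  d8 = 10 + d6 = 11/6
  d9 = d6*5 - d4 = -124/3
  d10 = d3 - d2 = -9
  d11 = d2/2 + d6*2 - d8*2 = -21/2
  d12 = d9/4 = -31/3
Walk from origin (0, 0):
  seg 1: down by d11 = -21/2 → (0, 21/2)
  seg 2: left by d3 = 10 → (-10, 21/2)
  seg 3: left by d8 = 11/6 → (-71/6, 21/2)
  seg 4: left by d1 = 1 → (-77/6, 21/2)
  seg 5: down by d5 = 17/2 → (-77/6, 2)
  seg 6: right by d11 = -21/2 → (-70/3, 2)
  seg 7: right by d8 = 11/6 → (-43/2, 2)
  seg 8: left by d10 = -9 → (-25/2, 2)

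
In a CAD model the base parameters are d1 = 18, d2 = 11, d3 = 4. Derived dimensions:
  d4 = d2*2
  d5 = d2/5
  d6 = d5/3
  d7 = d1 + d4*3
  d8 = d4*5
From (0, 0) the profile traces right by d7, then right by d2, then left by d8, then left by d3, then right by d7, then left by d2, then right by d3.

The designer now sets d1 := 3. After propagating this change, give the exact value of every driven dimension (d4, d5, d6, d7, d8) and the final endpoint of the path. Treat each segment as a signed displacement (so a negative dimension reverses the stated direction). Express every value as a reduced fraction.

d4 = 22
d5 = 11/5
d6 = 11/15
d7 = 69
d8 = 110
endpoint = (28, 0)

Apply edit: d1 := 3
  d4 = d2*2 = 22
  d5 = d2/5 = 11/5
  d6 = d5/3 = 11/15
  d7 = d1 + d4*3 = 69
  d8 = d4*5 = 110
Walk from origin (0, 0):
  seg 1: right by d7 = 69 → (69, 0)
  seg 2: right by d2 = 11 → (80, 0)
  seg 3: left by d8 = 110 → (-30, 0)
  seg 4: left by d3 = 4 → (-34, 0)
  seg 5: right by d7 = 69 → (35, 0)
  seg 6: left by d2 = 11 → (24, 0)
  seg 7: right by d3 = 4 → (28, 0)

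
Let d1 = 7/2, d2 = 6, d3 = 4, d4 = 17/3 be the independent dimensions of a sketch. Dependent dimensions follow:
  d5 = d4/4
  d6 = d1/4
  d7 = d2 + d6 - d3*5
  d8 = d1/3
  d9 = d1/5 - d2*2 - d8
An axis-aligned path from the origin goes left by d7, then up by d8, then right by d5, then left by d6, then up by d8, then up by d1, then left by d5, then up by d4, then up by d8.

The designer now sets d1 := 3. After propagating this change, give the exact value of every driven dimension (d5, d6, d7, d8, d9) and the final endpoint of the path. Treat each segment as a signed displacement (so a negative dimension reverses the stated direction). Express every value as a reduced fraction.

Apply edit: d1 := 3
  d5 = d4/4 = 17/12
  d6 = d1/4 = 3/4
  d7 = d2 + d6 - d3*5 = -53/4
  d8 = d1/3 = 1
  d9 = d1/5 - d2*2 - d8 = -62/5
Walk from origin (0, 0):
  seg 1: left by d7 = -53/4 → (53/4, 0)
  seg 2: up by d8 = 1 → (53/4, 1)
  seg 3: right by d5 = 17/12 → (44/3, 1)
  seg 4: left by d6 = 3/4 → (167/12, 1)
  seg 5: up by d8 = 1 → (167/12, 2)
  seg 6: up by d1 = 3 → (167/12, 5)
  seg 7: left by d5 = 17/12 → (25/2, 5)
  seg 8: up by d4 = 17/3 → (25/2, 32/3)
  seg 9: up by d8 = 1 → (25/2, 35/3)

d5 = 17/12
d6 = 3/4
d7 = -53/4
d8 = 1
d9 = -62/5
endpoint = (25/2, 35/3)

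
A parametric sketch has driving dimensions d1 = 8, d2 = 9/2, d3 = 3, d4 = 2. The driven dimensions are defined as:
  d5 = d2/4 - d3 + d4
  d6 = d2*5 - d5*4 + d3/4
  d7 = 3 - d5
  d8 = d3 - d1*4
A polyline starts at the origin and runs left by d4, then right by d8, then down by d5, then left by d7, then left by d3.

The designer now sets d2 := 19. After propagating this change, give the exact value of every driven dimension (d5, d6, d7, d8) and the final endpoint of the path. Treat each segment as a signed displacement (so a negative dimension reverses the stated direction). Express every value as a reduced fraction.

d5 = 15/4
d6 = 323/4
d7 = -3/4
d8 = -29
endpoint = (-133/4, -15/4)

Apply edit: d2 := 19
  d5 = d2/4 - d3 + d4 = 15/4
  d6 = d2*5 - d5*4 + d3/4 = 323/4
  d7 = 3 - d5 = -3/4
  d8 = d3 - d1*4 = -29
Walk from origin (0, 0):
  seg 1: left by d4 = 2 → (-2, 0)
  seg 2: right by d8 = -29 → (-31, 0)
  seg 3: down by d5 = 15/4 → (-31, -15/4)
  seg 4: left by d7 = -3/4 → (-121/4, -15/4)
  seg 5: left by d3 = 3 → (-133/4, -15/4)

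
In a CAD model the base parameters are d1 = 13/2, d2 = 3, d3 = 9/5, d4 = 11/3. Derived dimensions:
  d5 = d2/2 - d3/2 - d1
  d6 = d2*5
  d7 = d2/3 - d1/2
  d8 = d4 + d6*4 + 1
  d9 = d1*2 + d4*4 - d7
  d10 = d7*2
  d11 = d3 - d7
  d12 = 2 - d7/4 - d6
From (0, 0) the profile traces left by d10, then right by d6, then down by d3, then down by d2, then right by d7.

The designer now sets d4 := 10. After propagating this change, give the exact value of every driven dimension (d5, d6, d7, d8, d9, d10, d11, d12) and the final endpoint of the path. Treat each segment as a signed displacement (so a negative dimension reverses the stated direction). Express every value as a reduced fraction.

d5 = -59/10
d6 = 15
d7 = -9/4
d8 = 71
d9 = 221/4
d10 = -9/2
d11 = 81/20
d12 = -199/16
endpoint = (69/4, -24/5)

Apply edit: d4 := 10
  d5 = d2/2 - d3/2 - d1 = -59/10
  d6 = d2*5 = 15
  d7 = d2/3 - d1/2 = -9/4
  d8 = d4 + d6*4 + 1 = 71
  d9 = d1*2 + d4*4 - d7 = 221/4
  d10 = d7*2 = -9/2
  d11 = d3 - d7 = 81/20
  d12 = 2 - d7/4 - d6 = -199/16
Walk from origin (0, 0):
  seg 1: left by d10 = -9/2 → (9/2, 0)
  seg 2: right by d6 = 15 → (39/2, 0)
  seg 3: down by d3 = 9/5 → (39/2, -9/5)
  seg 4: down by d2 = 3 → (39/2, -24/5)
  seg 5: right by d7 = -9/4 → (69/4, -24/5)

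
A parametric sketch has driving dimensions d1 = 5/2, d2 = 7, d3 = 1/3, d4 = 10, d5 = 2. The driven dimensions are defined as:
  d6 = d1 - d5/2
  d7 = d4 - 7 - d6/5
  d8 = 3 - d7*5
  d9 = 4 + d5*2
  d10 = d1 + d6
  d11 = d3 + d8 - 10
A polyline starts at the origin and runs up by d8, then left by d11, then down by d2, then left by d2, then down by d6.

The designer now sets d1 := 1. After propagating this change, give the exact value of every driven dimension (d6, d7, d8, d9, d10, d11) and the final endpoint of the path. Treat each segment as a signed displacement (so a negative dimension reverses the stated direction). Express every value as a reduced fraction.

d6 = 0
d7 = 3
d8 = -12
d9 = 8
d10 = 1
d11 = -65/3
endpoint = (44/3, -19)

Apply edit: d1 := 1
  d6 = d1 - d5/2 = 0
  d7 = d4 - 7 - d6/5 = 3
  d8 = 3 - d7*5 = -12
  d9 = 4 + d5*2 = 8
  d10 = d1 + d6 = 1
  d11 = d3 + d8 - 10 = -65/3
Walk from origin (0, 0):
  seg 1: up by d8 = -12 → (0, -12)
  seg 2: left by d11 = -65/3 → (65/3, -12)
  seg 3: down by d2 = 7 → (65/3, -19)
  seg 4: left by d2 = 7 → (44/3, -19)
  seg 5: down by d6 = 0 → (44/3, -19)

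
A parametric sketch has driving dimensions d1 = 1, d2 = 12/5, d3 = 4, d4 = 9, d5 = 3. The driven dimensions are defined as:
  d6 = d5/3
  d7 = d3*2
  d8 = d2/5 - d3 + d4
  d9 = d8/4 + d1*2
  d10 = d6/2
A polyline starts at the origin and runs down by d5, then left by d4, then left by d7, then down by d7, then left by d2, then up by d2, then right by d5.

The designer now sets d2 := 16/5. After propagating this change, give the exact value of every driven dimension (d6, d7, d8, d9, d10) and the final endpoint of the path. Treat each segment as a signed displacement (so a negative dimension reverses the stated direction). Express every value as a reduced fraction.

d6 = 1
d7 = 8
d8 = 141/25
d9 = 341/100
d10 = 1/2
endpoint = (-86/5, -39/5)

Apply edit: d2 := 16/5
  d6 = d5/3 = 1
  d7 = d3*2 = 8
  d8 = d2/5 - d3 + d4 = 141/25
  d9 = d8/4 + d1*2 = 341/100
  d10 = d6/2 = 1/2
Walk from origin (0, 0):
  seg 1: down by d5 = 3 → (0, -3)
  seg 2: left by d4 = 9 → (-9, -3)
  seg 3: left by d7 = 8 → (-17, -3)
  seg 4: down by d7 = 8 → (-17, -11)
  seg 5: left by d2 = 16/5 → (-101/5, -11)
  seg 6: up by d2 = 16/5 → (-101/5, -39/5)
  seg 7: right by d5 = 3 → (-86/5, -39/5)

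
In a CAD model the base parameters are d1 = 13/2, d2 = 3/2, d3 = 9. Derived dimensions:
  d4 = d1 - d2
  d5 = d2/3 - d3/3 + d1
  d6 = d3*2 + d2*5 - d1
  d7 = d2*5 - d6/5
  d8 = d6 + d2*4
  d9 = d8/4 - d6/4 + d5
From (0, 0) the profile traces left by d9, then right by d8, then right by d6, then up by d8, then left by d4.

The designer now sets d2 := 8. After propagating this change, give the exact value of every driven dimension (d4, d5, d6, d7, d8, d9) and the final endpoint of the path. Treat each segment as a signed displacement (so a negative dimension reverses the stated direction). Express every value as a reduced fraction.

d4 = -3/2
d5 = 37/6
d6 = 103/2
d7 = 297/10
d8 = 167/2
d9 = 85/6
endpoint = (367/3, 167/2)

Apply edit: d2 := 8
  d4 = d1 - d2 = -3/2
  d5 = d2/3 - d3/3 + d1 = 37/6
  d6 = d3*2 + d2*5 - d1 = 103/2
  d7 = d2*5 - d6/5 = 297/10
  d8 = d6 + d2*4 = 167/2
  d9 = d8/4 - d6/4 + d5 = 85/6
Walk from origin (0, 0):
  seg 1: left by d9 = 85/6 → (-85/6, 0)
  seg 2: right by d8 = 167/2 → (208/3, 0)
  seg 3: right by d6 = 103/2 → (725/6, 0)
  seg 4: up by d8 = 167/2 → (725/6, 167/2)
  seg 5: left by d4 = -3/2 → (367/3, 167/2)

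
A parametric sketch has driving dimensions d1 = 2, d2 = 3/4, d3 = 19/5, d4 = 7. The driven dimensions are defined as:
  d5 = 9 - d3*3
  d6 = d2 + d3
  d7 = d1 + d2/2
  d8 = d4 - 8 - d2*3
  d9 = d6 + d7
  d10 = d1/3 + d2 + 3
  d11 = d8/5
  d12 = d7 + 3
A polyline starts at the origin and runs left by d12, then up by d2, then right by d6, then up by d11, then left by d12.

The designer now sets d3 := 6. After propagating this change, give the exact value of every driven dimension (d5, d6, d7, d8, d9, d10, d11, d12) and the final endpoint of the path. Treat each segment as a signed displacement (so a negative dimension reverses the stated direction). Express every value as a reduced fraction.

d5 = -9
d6 = 27/4
d7 = 19/8
d8 = -13/4
d9 = 73/8
d10 = 53/12
d11 = -13/20
d12 = 43/8
endpoint = (-4, 1/10)

Apply edit: d3 := 6
  d5 = 9 - d3*3 = -9
  d6 = d2 + d3 = 27/4
  d7 = d1 + d2/2 = 19/8
  d8 = d4 - 8 - d2*3 = -13/4
  d9 = d6 + d7 = 73/8
  d10 = d1/3 + d2 + 3 = 53/12
  d11 = d8/5 = -13/20
  d12 = d7 + 3 = 43/8
Walk from origin (0, 0):
  seg 1: left by d12 = 43/8 → (-43/8, 0)
  seg 2: up by d2 = 3/4 → (-43/8, 3/4)
  seg 3: right by d6 = 27/4 → (11/8, 3/4)
  seg 4: up by d11 = -13/20 → (11/8, 1/10)
  seg 5: left by d12 = 43/8 → (-4, 1/10)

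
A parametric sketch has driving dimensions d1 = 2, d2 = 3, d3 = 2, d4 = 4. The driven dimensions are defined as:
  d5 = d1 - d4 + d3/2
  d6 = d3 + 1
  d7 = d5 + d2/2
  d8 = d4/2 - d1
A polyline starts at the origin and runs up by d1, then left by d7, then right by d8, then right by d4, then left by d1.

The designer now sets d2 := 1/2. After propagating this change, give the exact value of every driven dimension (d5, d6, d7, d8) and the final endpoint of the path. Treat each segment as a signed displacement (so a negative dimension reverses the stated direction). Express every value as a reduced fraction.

d5 = -1
d6 = 3
d7 = -3/4
d8 = 0
endpoint = (11/4, 2)

Apply edit: d2 := 1/2
  d5 = d1 - d4 + d3/2 = -1
  d6 = d3 + 1 = 3
  d7 = d5 + d2/2 = -3/4
  d8 = d4/2 - d1 = 0
Walk from origin (0, 0):
  seg 1: up by d1 = 2 → (0, 2)
  seg 2: left by d7 = -3/4 → (3/4, 2)
  seg 3: right by d8 = 0 → (3/4, 2)
  seg 4: right by d4 = 4 → (19/4, 2)
  seg 5: left by d1 = 2 → (11/4, 2)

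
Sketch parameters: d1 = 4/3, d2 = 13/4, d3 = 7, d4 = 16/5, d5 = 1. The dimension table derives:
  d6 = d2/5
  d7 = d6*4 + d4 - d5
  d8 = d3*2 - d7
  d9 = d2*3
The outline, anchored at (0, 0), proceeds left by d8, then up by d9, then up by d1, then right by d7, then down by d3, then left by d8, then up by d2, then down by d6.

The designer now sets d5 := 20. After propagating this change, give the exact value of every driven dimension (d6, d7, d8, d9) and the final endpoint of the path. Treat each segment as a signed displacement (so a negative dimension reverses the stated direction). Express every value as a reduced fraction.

Apply edit: d5 := 20
  d6 = d2/5 = 13/20
  d7 = d6*4 + d4 - d5 = -71/5
  d8 = d3*2 - d7 = 141/5
  d9 = d2*3 = 39/4
Walk from origin (0, 0):
  seg 1: left by d8 = 141/5 → (-141/5, 0)
  seg 2: up by d9 = 39/4 → (-141/5, 39/4)
  seg 3: up by d1 = 4/3 → (-141/5, 133/12)
  seg 4: right by d7 = -71/5 → (-212/5, 133/12)
  seg 5: down by d3 = 7 → (-212/5, 49/12)
  seg 6: left by d8 = 141/5 → (-353/5, 49/12)
  seg 7: up by d2 = 13/4 → (-353/5, 22/3)
  seg 8: down by d6 = 13/20 → (-353/5, 401/60)

d6 = 13/20
d7 = -71/5
d8 = 141/5
d9 = 39/4
endpoint = (-353/5, 401/60)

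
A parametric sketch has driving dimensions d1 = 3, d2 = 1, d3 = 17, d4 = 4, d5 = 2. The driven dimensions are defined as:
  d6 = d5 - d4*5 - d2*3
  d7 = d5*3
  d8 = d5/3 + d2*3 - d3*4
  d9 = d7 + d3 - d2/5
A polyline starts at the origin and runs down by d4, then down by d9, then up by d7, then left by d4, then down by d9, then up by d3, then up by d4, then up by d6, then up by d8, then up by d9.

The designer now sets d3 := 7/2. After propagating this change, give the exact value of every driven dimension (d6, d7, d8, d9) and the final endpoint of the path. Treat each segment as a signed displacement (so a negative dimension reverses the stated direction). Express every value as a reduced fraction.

d6 = -21
d7 = 6
d8 = -31/3
d9 = 93/10
endpoint = (-4, -467/15)

Apply edit: d3 := 7/2
  d6 = d5 - d4*5 - d2*3 = -21
  d7 = d5*3 = 6
  d8 = d5/3 + d2*3 - d3*4 = -31/3
  d9 = d7 + d3 - d2/5 = 93/10
Walk from origin (0, 0):
  seg 1: down by d4 = 4 → (0, -4)
  seg 2: down by d9 = 93/10 → (0, -133/10)
  seg 3: up by d7 = 6 → (0, -73/10)
  seg 4: left by d4 = 4 → (-4, -73/10)
  seg 5: down by d9 = 93/10 → (-4, -83/5)
  seg 6: up by d3 = 7/2 → (-4, -131/10)
  seg 7: up by d4 = 4 → (-4, -91/10)
  seg 8: up by d6 = -21 → (-4, -301/10)
  seg 9: up by d8 = -31/3 → (-4, -1213/30)
  seg 10: up by d9 = 93/10 → (-4, -467/15)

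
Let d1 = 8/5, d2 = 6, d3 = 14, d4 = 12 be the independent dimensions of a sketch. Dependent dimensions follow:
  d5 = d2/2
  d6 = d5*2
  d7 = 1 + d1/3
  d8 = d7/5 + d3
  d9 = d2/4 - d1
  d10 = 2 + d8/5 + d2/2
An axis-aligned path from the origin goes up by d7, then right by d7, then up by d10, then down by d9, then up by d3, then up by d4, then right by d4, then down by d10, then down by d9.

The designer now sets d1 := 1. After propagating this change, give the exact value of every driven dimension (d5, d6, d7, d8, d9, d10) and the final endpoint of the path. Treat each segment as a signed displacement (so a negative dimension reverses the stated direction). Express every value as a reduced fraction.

Apply edit: d1 := 1
  d5 = d2/2 = 3
  d6 = d5*2 = 6
  d7 = 1 + d1/3 = 4/3
  d8 = d7/5 + d3 = 214/15
  d9 = d2/4 - d1 = 1/2
  d10 = 2 + d8/5 + d2/2 = 589/75
Walk from origin (0, 0):
  seg 1: up by d7 = 4/3 → (0, 4/3)
  seg 2: right by d7 = 4/3 → (4/3, 4/3)
  seg 3: up by d10 = 589/75 → (4/3, 689/75)
  seg 4: down by d9 = 1/2 → (4/3, 1303/150)
  seg 5: up by d3 = 14 → (4/3, 3403/150)
  seg 6: up by d4 = 12 → (4/3, 5203/150)
  seg 7: right by d4 = 12 → (40/3, 5203/150)
  seg 8: down by d10 = 589/75 → (40/3, 161/6)
  seg 9: down by d9 = 1/2 → (40/3, 79/3)

d5 = 3
d6 = 6
d7 = 4/3
d8 = 214/15
d9 = 1/2
d10 = 589/75
endpoint = (40/3, 79/3)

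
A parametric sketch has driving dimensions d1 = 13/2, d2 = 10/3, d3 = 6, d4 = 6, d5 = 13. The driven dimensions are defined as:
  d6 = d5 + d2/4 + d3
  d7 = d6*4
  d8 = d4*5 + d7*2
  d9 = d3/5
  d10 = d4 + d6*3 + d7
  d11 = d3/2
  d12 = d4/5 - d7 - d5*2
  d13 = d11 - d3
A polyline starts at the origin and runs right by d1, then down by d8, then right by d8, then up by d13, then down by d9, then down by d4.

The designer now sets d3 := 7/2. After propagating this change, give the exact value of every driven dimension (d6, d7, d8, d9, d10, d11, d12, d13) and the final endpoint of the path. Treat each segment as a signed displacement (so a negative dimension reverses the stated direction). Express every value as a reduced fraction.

Apply edit: d3 := 7/2
  d6 = d5 + d2/4 + d3 = 52/3
  d7 = d6*4 = 208/3
  d8 = d4*5 + d7*2 = 506/3
  d9 = d3/5 = 7/10
  d10 = d4 + d6*3 + d7 = 382/3
  d11 = d3/2 = 7/4
  d12 = d4/5 - d7 - d5*2 = -1412/15
  d13 = d11 - d3 = -7/4
Walk from origin (0, 0):
  seg 1: right by d1 = 13/2 → (13/2, 0)
  seg 2: down by d8 = 506/3 → (13/2, -506/3)
  seg 3: right by d8 = 506/3 → (1051/6, -506/3)
  seg 4: up by d13 = -7/4 → (1051/6, -2045/12)
  seg 5: down by d9 = 7/10 → (1051/6, -10267/60)
  seg 6: down by d4 = 6 → (1051/6, -10627/60)

d6 = 52/3
d7 = 208/3
d8 = 506/3
d9 = 7/10
d10 = 382/3
d11 = 7/4
d12 = -1412/15
d13 = -7/4
endpoint = (1051/6, -10627/60)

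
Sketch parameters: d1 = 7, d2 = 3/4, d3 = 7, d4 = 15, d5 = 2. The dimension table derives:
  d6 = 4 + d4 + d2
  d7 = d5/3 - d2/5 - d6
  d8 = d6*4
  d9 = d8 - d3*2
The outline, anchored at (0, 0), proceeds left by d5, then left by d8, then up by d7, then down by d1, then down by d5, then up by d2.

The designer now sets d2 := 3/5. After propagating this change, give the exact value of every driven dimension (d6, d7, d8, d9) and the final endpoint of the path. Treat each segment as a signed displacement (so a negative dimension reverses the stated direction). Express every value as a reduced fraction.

Apply edit: d2 := 3/5
  d6 = 4 + d4 + d2 = 98/5
  d7 = d5/3 - d2/5 - d6 = -1429/75
  d8 = d6*4 = 392/5
  d9 = d8 - d3*2 = 322/5
Walk from origin (0, 0):
  seg 1: left by d5 = 2 → (-2, 0)
  seg 2: left by d8 = 392/5 → (-402/5, 0)
  seg 3: up by d7 = -1429/75 → (-402/5, -1429/75)
  seg 4: down by d1 = 7 → (-402/5, -1954/75)
  seg 5: down by d5 = 2 → (-402/5, -2104/75)
  seg 6: up by d2 = 3/5 → (-402/5, -2059/75)

d6 = 98/5
d7 = -1429/75
d8 = 392/5
d9 = 322/5
endpoint = (-402/5, -2059/75)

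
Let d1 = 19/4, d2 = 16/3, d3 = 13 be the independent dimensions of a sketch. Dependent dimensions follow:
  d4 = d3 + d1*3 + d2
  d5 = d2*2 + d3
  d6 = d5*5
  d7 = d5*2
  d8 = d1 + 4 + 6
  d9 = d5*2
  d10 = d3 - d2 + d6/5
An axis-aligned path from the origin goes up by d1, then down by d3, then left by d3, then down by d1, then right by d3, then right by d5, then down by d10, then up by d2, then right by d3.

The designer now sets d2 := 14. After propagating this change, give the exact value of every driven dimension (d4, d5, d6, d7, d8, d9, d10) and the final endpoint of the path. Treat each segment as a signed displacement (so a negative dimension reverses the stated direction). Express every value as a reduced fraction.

Apply edit: d2 := 14
  d4 = d3 + d1*3 + d2 = 165/4
  d5 = d2*2 + d3 = 41
  d6 = d5*5 = 205
  d7 = d5*2 = 82
  d8 = d1 + 4 + 6 = 59/4
  d9 = d5*2 = 82
  d10 = d3 - d2 + d6/5 = 40
Walk from origin (0, 0):
  seg 1: up by d1 = 19/4 → (0, 19/4)
  seg 2: down by d3 = 13 → (0, -33/4)
  seg 3: left by d3 = 13 → (-13, -33/4)
  seg 4: down by d1 = 19/4 → (-13, -13)
  seg 5: right by d3 = 13 → (0, -13)
  seg 6: right by d5 = 41 → (41, -13)
  seg 7: down by d10 = 40 → (41, -53)
  seg 8: up by d2 = 14 → (41, -39)
  seg 9: right by d3 = 13 → (54, -39)

d4 = 165/4
d5 = 41
d6 = 205
d7 = 82
d8 = 59/4
d9 = 82
d10 = 40
endpoint = (54, -39)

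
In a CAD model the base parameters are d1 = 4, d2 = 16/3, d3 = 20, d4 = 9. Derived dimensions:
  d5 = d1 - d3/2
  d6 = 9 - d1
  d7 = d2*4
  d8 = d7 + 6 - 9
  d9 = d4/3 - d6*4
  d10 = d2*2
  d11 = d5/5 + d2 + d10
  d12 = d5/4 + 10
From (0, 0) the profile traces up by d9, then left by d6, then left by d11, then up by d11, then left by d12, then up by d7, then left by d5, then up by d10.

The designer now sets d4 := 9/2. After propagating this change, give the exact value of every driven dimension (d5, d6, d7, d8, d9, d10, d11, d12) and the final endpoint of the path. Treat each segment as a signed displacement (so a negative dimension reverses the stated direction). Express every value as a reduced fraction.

Apply edit: d4 := 9/2
  d5 = d1 - d3/2 = -6
  d6 = 9 - d1 = 5
  d7 = d2*4 = 64/3
  d8 = d7 + 6 - 9 = 55/3
  d9 = d4/3 - d6*4 = -37/2
  d10 = d2*2 = 32/3
  d11 = d5/5 + d2 + d10 = 74/5
  d12 = d5/4 + 10 = 17/2
Walk from origin (0, 0):
  seg 1: up by d9 = -37/2 → (0, -37/2)
  seg 2: left by d6 = 5 → (-5, -37/2)
  seg 3: left by d11 = 74/5 → (-99/5, -37/2)
  seg 4: up by d11 = 74/5 → (-99/5, -37/10)
  seg 5: left by d12 = 17/2 → (-283/10, -37/10)
  seg 6: up by d7 = 64/3 → (-283/10, 529/30)
  seg 7: left by d5 = -6 → (-223/10, 529/30)
  seg 8: up by d10 = 32/3 → (-223/10, 283/10)

d5 = -6
d6 = 5
d7 = 64/3
d8 = 55/3
d9 = -37/2
d10 = 32/3
d11 = 74/5
d12 = 17/2
endpoint = (-223/10, 283/10)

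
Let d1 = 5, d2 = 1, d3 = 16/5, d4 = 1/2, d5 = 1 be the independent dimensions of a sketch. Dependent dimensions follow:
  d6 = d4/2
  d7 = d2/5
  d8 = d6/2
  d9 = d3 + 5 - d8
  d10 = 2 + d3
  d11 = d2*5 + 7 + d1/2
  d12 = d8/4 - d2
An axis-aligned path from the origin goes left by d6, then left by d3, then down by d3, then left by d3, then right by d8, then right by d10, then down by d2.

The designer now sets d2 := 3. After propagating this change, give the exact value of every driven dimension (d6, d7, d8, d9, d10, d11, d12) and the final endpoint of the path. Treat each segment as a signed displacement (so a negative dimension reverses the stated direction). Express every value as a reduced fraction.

Apply edit: d2 := 3
  d6 = d4/2 = 1/4
  d7 = d2/5 = 3/5
  d8 = d6/2 = 1/8
  d9 = d3 + 5 - d8 = 323/40
  d10 = 2 + d3 = 26/5
  d11 = d2*5 + 7 + d1/2 = 49/2
  d12 = d8/4 - d2 = -95/32
Walk from origin (0, 0):
  seg 1: left by d6 = 1/4 → (-1/4, 0)
  seg 2: left by d3 = 16/5 → (-69/20, 0)
  seg 3: down by d3 = 16/5 → (-69/20, -16/5)
  seg 4: left by d3 = 16/5 → (-133/20, -16/5)
  seg 5: right by d8 = 1/8 → (-261/40, -16/5)
  seg 6: right by d10 = 26/5 → (-53/40, -16/5)
  seg 7: down by d2 = 3 → (-53/40, -31/5)

d6 = 1/4
d7 = 3/5
d8 = 1/8
d9 = 323/40
d10 = 26/5
d11 = 49/2
d12 = -95/32
endpoint = (-53/40, -31/5)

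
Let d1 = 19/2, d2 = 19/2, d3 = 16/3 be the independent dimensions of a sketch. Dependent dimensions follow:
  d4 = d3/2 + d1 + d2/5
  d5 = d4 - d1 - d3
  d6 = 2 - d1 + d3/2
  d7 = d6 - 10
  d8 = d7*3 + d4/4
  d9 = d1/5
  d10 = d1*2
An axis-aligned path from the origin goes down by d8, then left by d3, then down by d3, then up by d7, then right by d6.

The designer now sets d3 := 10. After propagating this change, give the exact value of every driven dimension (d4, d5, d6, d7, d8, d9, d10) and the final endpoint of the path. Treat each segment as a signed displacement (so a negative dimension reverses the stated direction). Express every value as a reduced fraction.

d4 = 82/5
d5 = -31/10
d6 = -5/2
d7 = -25/2
d8 = -167/5
d9 = 19/10
d10 = 19
endpoint = (-25/2, 109/10)

Apply edit: d3 := 10
  d4 = d3/2 + d1 + d2/5 = 82/5
  d5 = d4 - d1 - d3 = -31/10
  d6 = 2 - d1 + d3/2 = -5/2
  d7 = d6 - 10 = -25/2
  d8 = d7*3 + d4/4 = -167/5
  d9 = d1/5 = 19/10
  d10 = d1*2 = 19
Walk from origin (0, 0):
  seg 1: down by d8 = -167/5 → (0, 167/5)
  seg 2: left by d3 = 10 → (-10, 167/5)
  seg 3: down by d3 = 10 → (-10, 117/5)
  seg 4: up by d7 = -25/2 → (-10, 109/10)
  seg 5: right by d6 = -5/2 → (-25/2, 109/10)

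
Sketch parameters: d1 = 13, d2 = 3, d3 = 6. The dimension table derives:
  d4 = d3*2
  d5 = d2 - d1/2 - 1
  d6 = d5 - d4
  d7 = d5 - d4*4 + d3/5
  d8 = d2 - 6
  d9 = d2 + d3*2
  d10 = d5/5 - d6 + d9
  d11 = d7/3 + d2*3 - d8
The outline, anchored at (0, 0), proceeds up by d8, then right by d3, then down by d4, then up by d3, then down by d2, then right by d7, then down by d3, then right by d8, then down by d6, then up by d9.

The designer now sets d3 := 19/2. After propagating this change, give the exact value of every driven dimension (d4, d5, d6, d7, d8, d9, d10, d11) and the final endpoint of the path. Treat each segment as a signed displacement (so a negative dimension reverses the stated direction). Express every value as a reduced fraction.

Apply edit: d3 := 19/2
  d4 = d3*2 = 19
  d5 = d2 - d1/2 - 1 = -9/2
  d6 = d5 - d4 = -47/2
  d7 = d5 - d4*4 + d3/5 = -393/5
  d8 = d2 - 6 = -3
  d9 = d2 + d3*2 = 22
  d10 = d5/5 - d6 + d9 = 223/5
  d11 = d7/3 + d2*3 - d8 = -71/5
Walk from origin (0, 0):
  seg 1: up by d8 = -3 → (0, -3)
  seg 2: right by d3 = 19/2 → (19/2, -3)
  seg 3: down by d4 = 19 → (19/2, -22)
  seg 4: up by d3 = 19/2 → (19/2, -25/2)
  seg 5: down by d2 = 3 → (19/2, -31/2)
  seg 6: right by d7 = -393/5 → (-691/10, -31/2)
  seg 7: down by d3 = 19/2 → (-691/10, -25)
  seg 8: right by d8 = -3 → (-721/10, -25)
  seg 9: down by d6 = -47/2 → (-721/10, -3/2)
  seg 10: up by d9 = 22 → (-721/10, 41/2)

d4 = 19
d5 = -9/2
d6 = -47/2
d7 = -393/5
d8 = -3
d9 = 22
d10 = 223/5
d11 = -71/5
endpoint = (-721/10, 41/2)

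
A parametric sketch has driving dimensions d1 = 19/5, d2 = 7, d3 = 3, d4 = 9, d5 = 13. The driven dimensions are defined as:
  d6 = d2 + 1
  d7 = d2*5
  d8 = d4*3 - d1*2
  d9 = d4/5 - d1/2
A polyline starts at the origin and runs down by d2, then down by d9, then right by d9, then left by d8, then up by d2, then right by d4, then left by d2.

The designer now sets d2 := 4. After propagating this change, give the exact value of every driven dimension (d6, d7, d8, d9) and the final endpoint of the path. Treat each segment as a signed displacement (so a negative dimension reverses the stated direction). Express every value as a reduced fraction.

d6 = 5
d7 = 20
d8 = 97/5
d9 = -1/10
endpoint = (-29/2, 1/10)

Apply edit: d2 := 4
  d6 = d2 + 1 = 5
  d7 = d2*5 = 20
  d8 = d4*3 - d1*2 = 97/5
  d9 = d4/5 - d1/2 = -1/10
Walk from origin (0, 0):
  seg 1: down by d2 = 4 → (0, -4)
  seg 2: down by d9 = -1/10 → (0, -39/10)
  seg 3: right by d9 = -1/10 → (-1/10, -39/10)
  seg 4: left by d8 = 97/5 → (-39/2, -39/10)
  seg 5: up by d2 = 4 → (-39/2, 1/10)
  seg 6: right by d4 = 9 → (-21/2, 1/10)
  seg 7: left by d2 = 4 → (-29/2, 1/10)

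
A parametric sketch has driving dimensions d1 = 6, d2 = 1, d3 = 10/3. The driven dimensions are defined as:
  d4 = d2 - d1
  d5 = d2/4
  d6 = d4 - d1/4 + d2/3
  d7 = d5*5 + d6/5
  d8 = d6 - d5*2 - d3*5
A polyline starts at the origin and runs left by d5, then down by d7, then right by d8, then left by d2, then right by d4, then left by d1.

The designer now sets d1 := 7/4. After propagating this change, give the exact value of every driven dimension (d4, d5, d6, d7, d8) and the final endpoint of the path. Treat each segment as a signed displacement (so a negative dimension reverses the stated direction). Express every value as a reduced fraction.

Apply edit: d1 := 7/4
  d4 = d2 - d1 = -3/4
  d5 = d2/4 = 1/4
  d6 = d4 - d1/4 + d2/3 = -41/48
  d7 = d5*5 + d6/5 = 259/240
  d8 = d6 - d5*2 - d3*5 = -865/48
Walk from origin (0, 0):
  seg 1: left by d5 = 1/4 → (-1/4, 0)
  seg 2: down by d7 = 259/240 → (-1/4, -259/240)
  seg 3: right by d8 = -865/48 → (-877/48, -259/240)
  seg 4: left by d2 = 1 → (-925/48, -259/240)
  seg 5: right by d4 = -3/4 → (-961/48, -259/240)
  seg 6: left by d1 = 7/4 → (-1045/48, -259/240)

d4 = -3/4
d5 = 1/4
d6 = -41/48
d7 = 259/240
d8 = -865/48
endpoint = (-1045/48, -259/240)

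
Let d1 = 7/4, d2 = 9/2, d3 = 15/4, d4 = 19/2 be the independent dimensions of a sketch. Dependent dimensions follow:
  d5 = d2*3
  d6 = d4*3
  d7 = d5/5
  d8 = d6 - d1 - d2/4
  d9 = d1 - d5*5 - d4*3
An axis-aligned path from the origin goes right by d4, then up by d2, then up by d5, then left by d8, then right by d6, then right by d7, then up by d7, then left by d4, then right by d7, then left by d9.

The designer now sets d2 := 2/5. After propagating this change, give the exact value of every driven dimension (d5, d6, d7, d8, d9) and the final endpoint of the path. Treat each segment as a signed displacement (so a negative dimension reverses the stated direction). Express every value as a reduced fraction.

Apply edit: d2 := 2/5
  d5 = d2*3 = 6/5
  d6 = d4*3 = 57/2
  d7 = d5/5 = 6/25
  d8 = d6 - d1 - d2/4 = 533/20
  d9 = d1 - d5*5 - d4*3 = -131/4
Walk from origin (0, 0):
  seg 1: right by d4 = 19/2 → (19/2, 0)
  seg 2: up by d2 = 2/5 → (19/2, 2/5)
  seg 3: up by d5 = 6/5 → (19/2, 8/5)
  seg 4: left by d8 = 533/20 → (-343/20, 8/5)
  seg 5: right by d6 = 57/2 → (227/20, 8/5)
  seg 6: right by d7 = 6/25 → (1159/100, 8/5)
  seg 7: up by d7 = 6/25 → (1159/100, 46/25)
  seg 8: left by d4 = 19/2 → (209/100, 46/25)
  seg 9: right by d7 = 6/25 → (233/100, 46/25)
  seg 10: left by d9 = -131/4 → (877/25, 46/25)

d5 = 6/5
d6 = 57/2
d7 = 6/25
d8 = 533/20
d9 = -131/4
endpoint = (877/25, 46/25)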